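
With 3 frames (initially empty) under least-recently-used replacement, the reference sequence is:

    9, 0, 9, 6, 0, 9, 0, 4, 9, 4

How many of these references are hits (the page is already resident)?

9: miss, frames [9]
0: miss, frames [9, 0]
9: hit
6: miss, frames [0, 9, 6]
0: hit
9: hit
0: hit
4: miss, evict 6, frames [9, 0, 4]
9: hit
4: hit
Hits: 6.

6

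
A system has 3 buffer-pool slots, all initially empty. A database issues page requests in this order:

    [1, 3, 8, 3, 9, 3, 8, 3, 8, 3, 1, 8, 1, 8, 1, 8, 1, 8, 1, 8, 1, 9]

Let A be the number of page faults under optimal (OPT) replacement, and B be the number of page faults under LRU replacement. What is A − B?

Under OPT: F F F . F . . . . . F . . . . . . . . . . . → 5 faults.
Under LRU: F F F . F . . . . . F . . . . . . . . . . F → 6 faults.
A − B = 5 − 6 = -1.

-1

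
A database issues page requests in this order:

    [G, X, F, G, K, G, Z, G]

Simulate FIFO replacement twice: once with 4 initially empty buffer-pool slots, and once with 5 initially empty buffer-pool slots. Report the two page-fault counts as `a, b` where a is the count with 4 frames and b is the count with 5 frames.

6, 5

4 frames: F F F . F . F F → 6 faults.
5 frames: F F F . F . F . → 5 faults.
5 < 6: adding a frame reduced faults, as is typical.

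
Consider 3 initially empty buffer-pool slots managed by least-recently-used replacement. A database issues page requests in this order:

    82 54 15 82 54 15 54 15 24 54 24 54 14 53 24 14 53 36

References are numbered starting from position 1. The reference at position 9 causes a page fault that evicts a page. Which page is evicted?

82

pos 1: 82 → miss, frames [82]
pos 2: 54 → miss, frames [82, 54]
pos 3: 15 → miss, frames [82, 54, 15]
pos 4: 82 → hit
pos 5: 54 → hit
pos 6: 15 → hit
pos 7: 54 → hit
pos 8: 15 → hit
pos 9: 24 → miss, evict 82, frames [54, 15, 24]
At position 9, page 82 is evicted.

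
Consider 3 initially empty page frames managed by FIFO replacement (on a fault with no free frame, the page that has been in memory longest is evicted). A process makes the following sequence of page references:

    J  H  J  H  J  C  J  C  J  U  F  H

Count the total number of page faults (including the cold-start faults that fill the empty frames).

J: fault, frames (J)
H: fault, frames (J H)
J: hit
H: hit
J: hit
C: fault, frames (J H C)
J: hit
C: hit
J: hit
U: fault, evict J, frames (H C U)
F: fault, evict H, frames (C U F)
H: fault, evict C, frames (U F H)
Page faults: 6.

6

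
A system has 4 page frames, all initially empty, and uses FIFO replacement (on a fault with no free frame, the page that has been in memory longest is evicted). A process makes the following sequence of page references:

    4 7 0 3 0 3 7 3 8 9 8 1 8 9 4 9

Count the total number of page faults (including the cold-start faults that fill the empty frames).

8

4 -> fault, frames (4)
7 -> fault, frames (4 7)
0 -> fault, frames (4 7 0)
3 -> fault, frames (4 7 0 3)
0 -> hit
3 -> hit
7 -> hit
3 -> hit
8 -> fault, evict 4, frames (7 0 3 8)
9 -> fault, evict 7, frames (0 3 8 9)
8 -> hit
1 -> fault, evict 0, frames (3 8 9 1)
8 -> hit
9 -> hit
4 -> fault, evict 3, frames (8 9 1 4)
9 -> hit
Page faults: 8.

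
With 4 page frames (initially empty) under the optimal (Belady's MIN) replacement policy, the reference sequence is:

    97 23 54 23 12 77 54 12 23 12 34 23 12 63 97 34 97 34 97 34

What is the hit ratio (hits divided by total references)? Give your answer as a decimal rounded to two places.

97: fault, frames (97)
23: fault, frames (97 23)
54: fault, frames (97 23 54)
23: hit
12: fault, frames (97 23 54 12)
77: fault, evict 97, frames (23 54 12 77)
54: hit
12: hit
23: hit
12: hit
34: fault, evict 77, frames (23 54 12 34)
23: hit
12: hit
63: fault, evict 12, frames (23 54 34 63)
97: fault, evict 63, frames (23 54 34 97)
34: hit
97: hit
34: hit
97: hit
34: hit
Hits: 12 of 20 references → 12/20 = 0.6000.

0.60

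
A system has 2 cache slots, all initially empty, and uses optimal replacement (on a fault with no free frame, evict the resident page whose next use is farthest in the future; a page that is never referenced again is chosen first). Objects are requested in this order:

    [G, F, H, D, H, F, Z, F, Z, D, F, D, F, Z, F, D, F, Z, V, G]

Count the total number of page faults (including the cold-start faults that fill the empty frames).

G: fault, frames {G}
F: fault, frames {G,F}
H: fault, evict G, frames {F,H}
D: fault, evict F, frames {H,D}
H: hit
F: fault, evict H, frames {D,F}
Z: fault, evict D, frames {F,Z}
F: hit
Z: hit
D: fault, evict Z, frames {F,D}
F: hit
D: hit
F: hit
Z: fault, evict D, frames {F,Z}
F: hit
D: fault, evict Z, frames {F,D}
F: hit
Z: fault, evict D, frames {F,Z}
V: fault, evict Z, frames {F,V}
G: fault, evict V, frames {F,G}
Page faults: 12.

12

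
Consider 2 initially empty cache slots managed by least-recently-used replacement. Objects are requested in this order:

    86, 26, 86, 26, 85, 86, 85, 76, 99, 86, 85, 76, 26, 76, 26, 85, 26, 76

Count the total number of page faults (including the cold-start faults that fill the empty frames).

86 → miss, frames [86]
26 → miss, frames [86, 26]
86 → hit
26 → hit
85 → miss, evict 86, frames [26, 85]
86 → miss, evict 26, frames [85, 86]
85 → hit
76 → miss, evict 86, frames [85, 76]
99 → miss, evict 85, frames [76, 99]
86 → miss, evict 76, frames [99, 86]
85 → miss, evict 99, frames [86, 85]
76 → miss, evict 86, frames [85, 76]
26 → miss, evict 85, frames [76, 26]
76 → hit
26 → hit
85 → miss, evict 76, frames [26, 85]
26 → hit
76 → miss, evict 85, frames [26, 76]
Page faults: 12.

12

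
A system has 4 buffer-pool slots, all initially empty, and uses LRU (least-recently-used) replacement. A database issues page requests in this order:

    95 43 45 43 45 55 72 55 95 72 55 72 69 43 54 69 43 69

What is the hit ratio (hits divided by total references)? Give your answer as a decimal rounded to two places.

0.50

95 → fault, frames (95)
43 → fault, frames (95 43)
45 → fault, frames (95 43 45)
43 → hit
45 → hit
55 → fault, frames (95 43 45 55)
72 → fault, evict 95, frames (43 45 55 72)
55 → hit
95 → fault, evict 43, frames (45 72 55 95)
72 → hit
55 → hit
72 → hit
69 → fault, evict 45, frames (95 55 72 69)
43 → fault, evict 95, frames (55 72 69 43)
54 → fault, evict 55, frames (72 69 43 54)
69 → hit
43 → hit
69 → hit
Hits: 9 of 18 references → 9/18 = 0.5000.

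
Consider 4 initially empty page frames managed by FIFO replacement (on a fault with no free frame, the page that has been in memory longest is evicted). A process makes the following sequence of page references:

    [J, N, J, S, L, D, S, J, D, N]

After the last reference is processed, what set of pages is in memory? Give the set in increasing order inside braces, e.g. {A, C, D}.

{D, J, L, N}

J: miss, frames [J]
N: miss, frames [J, N]
J: hit
S: miss, frames [J, N, S]
L: miss, frames [J, N, S, L]
D: miss, evict J, frames [N, S, L, D]
S: hit
J: miss, evict N, frames [S, L, D, J]
D: hit
N: miss, evict S, frames [L, D, J, N]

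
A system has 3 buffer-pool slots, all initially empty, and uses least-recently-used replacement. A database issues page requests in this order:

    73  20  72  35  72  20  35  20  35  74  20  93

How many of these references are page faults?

6

73 -> fault, frames [73]
20 -> fault, frames [73, 20]
72 -> fault, frames [73, 20, 72]
35 -> fault, evict 73, frames [20, 72, 35]
72 -> hit
20 -> hit
35 -> hit
20 -> hit
35 -> hit
74 -> fault, evict 72, frames [20, 35, 74]
20 -> hit
93 -> fault, evict 35, frames [74, 20, 93]
Page faults: 6.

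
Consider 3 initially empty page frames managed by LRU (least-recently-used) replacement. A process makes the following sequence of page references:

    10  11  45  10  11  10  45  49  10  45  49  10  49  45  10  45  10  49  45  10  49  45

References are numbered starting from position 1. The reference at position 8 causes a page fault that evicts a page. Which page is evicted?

11

pos 1: 10 → miss, frames {10}
pos 2: 11 → miss, frames {10,11}
pos 3: 45 → miss, frames {10,11,45}
pos 4: 10 → hit
pos 5: 11 → hit
pos 6: 10 → hit
pos 7: 45 → hit
pos 8: 49 → miss, evict 11, frames {10,45,49}
At position 8, page 11 is evicted.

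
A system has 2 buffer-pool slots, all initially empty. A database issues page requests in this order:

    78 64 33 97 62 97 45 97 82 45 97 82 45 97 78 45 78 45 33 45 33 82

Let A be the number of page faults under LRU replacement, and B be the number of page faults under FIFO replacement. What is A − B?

Under LRU: F F F F F . F . F F F F F F F F . . F . . F → 16 faults.
Under FIFO: F F F F F . F F F F F F F F F F . . F . . F → 17 faults.
A − B = 16 − 17 = -1.

-1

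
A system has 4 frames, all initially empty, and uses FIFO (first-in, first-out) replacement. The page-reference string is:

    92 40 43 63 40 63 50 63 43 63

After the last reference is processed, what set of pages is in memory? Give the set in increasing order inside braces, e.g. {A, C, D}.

92 -> miss, frames (92)
40 -> miss, frames (92 40)
43 -> miss, frames (92 40 43)
63 -> miss, frames (92 40 43 63)
40 -> hit
63 -> hit
50 -> miss, evict 92, frames (40 43 63 50)
63 -> hit
43 -> hit
63 -> hit

{40, 43, 50, 63}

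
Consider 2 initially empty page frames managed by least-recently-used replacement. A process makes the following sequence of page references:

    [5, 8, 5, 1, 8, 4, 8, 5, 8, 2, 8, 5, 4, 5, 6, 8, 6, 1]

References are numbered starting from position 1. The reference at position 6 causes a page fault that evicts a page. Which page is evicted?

1

pos 1: 5: fault, frames (5)
pos 2: 8: fault, frames (5 8)
pos 3: 5: hit
pos 4: 1: fault, evict 8, frames (5 1)
pos 5: 8: fault, evict 5, frames (1 8)
pos 6: 4: fault, evict 1, frames (8 4)
At position 6, page 1 is evicted.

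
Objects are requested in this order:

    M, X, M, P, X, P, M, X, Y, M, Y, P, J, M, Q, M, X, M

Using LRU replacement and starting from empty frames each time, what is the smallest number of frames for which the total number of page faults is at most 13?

f=1: 18 faults
f=2: 13 faults
f=3: 9 faults
f=4: 7 faults
f=5: 7 faults
f=6: 6 faults
Smallest f with faults ≤ 13 is 2.

2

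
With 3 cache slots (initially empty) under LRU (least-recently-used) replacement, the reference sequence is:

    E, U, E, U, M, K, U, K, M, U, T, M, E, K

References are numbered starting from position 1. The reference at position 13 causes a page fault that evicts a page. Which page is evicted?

pos 1: E -> miss, frames {E}
pos 2: U -> miss, frames {E,U}
pos 3: E -> hit
pos 4: U -> hit
pos 5: M -> miss, frames {E,U,M}
pos 6: K -> miss, evict E, frames {U,M,K}
pos 7: U -> hit
pos 8: K -> hit
pos 9: M -> hit
pos 10: U -> hit
pos 11: T -> miss, evict K, frames {M,U,T}
pos 12: M -> hit
pos 13: E -> miss, evict U, frames {T,M,E}
At position 13, page U is evicted.

U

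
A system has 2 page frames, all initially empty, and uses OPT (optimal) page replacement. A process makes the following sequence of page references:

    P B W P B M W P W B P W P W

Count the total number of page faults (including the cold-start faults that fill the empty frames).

P: miss, frames (P)
B: miss, frames (P B)
W: miss, evict B, frames (P W)
P: hit
B: miss, evict P, frames (W B)
M: miss, evict B, frames (W M)
W: hit
P: miss, evict M, frames (W P)
W: hit
B: miss, evict W, frames (P B)
P: hit
W: miss, evict B, frames (P W)
P: hit
W: hit
Page faults: 8.

8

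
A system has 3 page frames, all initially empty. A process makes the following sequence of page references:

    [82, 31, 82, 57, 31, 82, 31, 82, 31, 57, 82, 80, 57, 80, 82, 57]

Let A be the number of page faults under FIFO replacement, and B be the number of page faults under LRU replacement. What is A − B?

Under FIFO: F F . F . . . . . . . F . . F . → 5 faults.
Under LRU: F F . F . . . . . . . F . . . . → 4 faults.
A − B = 5 − 4 = 1.

1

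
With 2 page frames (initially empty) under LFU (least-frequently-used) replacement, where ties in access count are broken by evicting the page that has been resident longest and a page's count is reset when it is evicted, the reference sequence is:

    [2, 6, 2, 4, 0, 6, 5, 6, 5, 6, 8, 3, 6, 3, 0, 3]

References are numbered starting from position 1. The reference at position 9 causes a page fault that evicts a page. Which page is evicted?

6

pos 1: 2 -> miss, frames {2}
pos 2: 6 -> miss, frames {2,6}
pos 3: 2 -> hit
pos 4: 4 -> miss, evict 6, frames {2,4}
pos 5: 0 -> miss, evict 4, frames {2,0}
pos 6: 6 -> miss, evict 0, frames {2,6}
pos 7: 5 -> miss, evict 6, frames {2,5}
pos 8: 6 -> miss, evict 5, frames {2,6}
pos 9: 5 -> miss, evict 6, frames {2,5}
At position 9, page 6 is evicted.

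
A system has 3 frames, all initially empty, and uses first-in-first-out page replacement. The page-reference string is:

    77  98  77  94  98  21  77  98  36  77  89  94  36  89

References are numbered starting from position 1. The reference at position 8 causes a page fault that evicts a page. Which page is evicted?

94

pos 1: 77 → miss, frames [77]
pos 2: 98 → miss, frames [77, 98]
pos 3: 77 → hit
pos 4: 94 → miss, frames [77, 98, 94]
pos 5: 98 → hit
pos 6: 21 → miss, evict 77, frames [98, 94, 21]
pos 7: 77 → miss, evict 98, frames [94, 21, 77]
pos 8: 98 → miss, evict 94, frames [21, 77, 98]
At position 8, page 94 is evicted.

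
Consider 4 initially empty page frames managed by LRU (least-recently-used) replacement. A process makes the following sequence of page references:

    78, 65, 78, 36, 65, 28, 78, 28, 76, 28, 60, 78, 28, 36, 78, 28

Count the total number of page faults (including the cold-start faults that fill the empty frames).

78 → fault, frames (78)
65 → fault, frames (78 65)
78 → hit
36 → fault, frames (65 78 36)
65 → hit
28 → fault, frames (78 36 65 28)
78 → hit
28 → hit
76 → fault, evict 36, frames (65 78 28 76)
28 → hit
60 → fault, evict 65, frames (78 76 28 60)
78 → hit
28 → hit
36 → fault, evict 76, frames (60 78 28 36)
78 → hit
28 → hit
Page faults: 7.

7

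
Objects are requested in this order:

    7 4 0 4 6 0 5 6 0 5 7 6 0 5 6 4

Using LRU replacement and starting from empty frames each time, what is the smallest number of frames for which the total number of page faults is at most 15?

2

f=1: 16 faults
f=2: 15 faults
f=3: 10 faults
f=4: 7 faults
f=5: 5 faults
Smallest f with faults ≤ 15 is 2.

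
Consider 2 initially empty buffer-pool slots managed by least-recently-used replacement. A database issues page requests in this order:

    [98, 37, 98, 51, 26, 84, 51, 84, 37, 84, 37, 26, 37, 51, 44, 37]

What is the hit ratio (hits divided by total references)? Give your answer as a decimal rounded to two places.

0.31

98 → fault, frames (98)
37 → fault, frames (98 37)
98 → hit
51 → fault, evict 37, frames (98 51)
26 → fault, evict 98, frames (51 26)
84 → fault, evict 51, frames (26 84)
51 → fault, evict 26, frames (84 51)
84 → hit
37 → fault, evict 51, frames (84 37)
84 → hit
37 → hit
26 → fault, evict 84, frames (37 26)
37 → hit
51 → fault, evict 26, frames (37 51)
44 → fault, evict 37, frames (51 44)
37 → fault, evict 51, frames (44 37)
Hits: 5 of 16 references → 5/16 = 0.3125.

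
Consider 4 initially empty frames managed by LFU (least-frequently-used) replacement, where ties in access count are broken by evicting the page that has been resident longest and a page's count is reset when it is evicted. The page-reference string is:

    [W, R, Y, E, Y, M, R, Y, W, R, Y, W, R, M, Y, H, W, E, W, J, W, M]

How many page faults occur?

10

W: miss, frames {W}
R: miss, frames {W,R}
Y: miss, frames {W,R,Y}
E: miss, frames {W,R,Y,E}
Y: hit
M: miss, evict W, frames {R,Y,E,M}
R: hit
Y: hit
W: miss, evict E, frames {R,Y,M,W}
R: hit
Y: hit
W: hit
R: hit
M: hit
Y: hit
H: miss, evict M, frames {R,Y,W,H}
W: hit
E: miss, evict H, frames {R,Y,W,E}
W: hit
J: miss, evict E, frames {R,Y,W,J}
W: hit
M: miss, evict J, frames {R,Y,W,M}
Page faults: 10.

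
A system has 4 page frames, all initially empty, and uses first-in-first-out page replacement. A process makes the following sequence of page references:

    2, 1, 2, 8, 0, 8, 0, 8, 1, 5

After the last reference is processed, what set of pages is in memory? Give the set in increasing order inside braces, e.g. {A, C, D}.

{0, 1, 5, 8}

2 → miss, frames {2}
1 → miss, frames {2,1}
2 → hit
8 → miss, frames {2,1,8}
0 → miss, frames {2,1,8,0}
8 → hit
0 → hit
8 → hit
1 → hit
5 → miss, evict 2, frames {1,8,0,5}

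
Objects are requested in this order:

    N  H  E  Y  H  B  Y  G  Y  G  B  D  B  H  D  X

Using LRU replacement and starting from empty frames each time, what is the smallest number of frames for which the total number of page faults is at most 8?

5

f=1: 16 faults
f=2: 13 faults
f=3: 9 faults
f=4: 9 faults
f=5: 8 faults
f=6: 8 faults
f=7: 8 faults
f=8: 8 faults
Smallest f with faults ≤ 8 is 5.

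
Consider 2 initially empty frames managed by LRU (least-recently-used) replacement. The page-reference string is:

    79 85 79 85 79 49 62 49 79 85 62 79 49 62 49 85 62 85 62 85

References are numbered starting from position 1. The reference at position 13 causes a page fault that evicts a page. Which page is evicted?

62

pos 1: 79: fault, frames (79)
pos 2: 85: fault, frames (79 85)
pos 3: 79: hit
pos 4: 85: hit
pos 5: 79: hit
pos 6: 49: fault, evict 85, frames (79 49)
pos 7: 62: fault, evict 79, frames (49 62)
pos 8: 49: hit
pos 9: 79: fault, evict 62, frames (49 79)
pos 10: 85: fault, evict 49, frames (79 85)
pos 11: 62: fault, evict 79, frames (85 62)
pos 12: 79: fault, evict 85, frames (62 79)
pos 13: 49: fault, evict 62, frames (79 49)
At position 13, page 62 is evicted.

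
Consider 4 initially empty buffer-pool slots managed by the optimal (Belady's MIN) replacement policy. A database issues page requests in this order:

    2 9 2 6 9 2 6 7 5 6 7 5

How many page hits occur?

7

2: miss, frames [2]
9: miss, frames [2, 9]
2: hit
6: miss, frames [2, 9, 6]
9: hit
2: hit
6: hit
7: miss, frames [2, 9, 6, 7]
5: miss, evict 9, frames [2, 6, 7, 5]
6: hit
7: hit
5: hit
Hits: 7.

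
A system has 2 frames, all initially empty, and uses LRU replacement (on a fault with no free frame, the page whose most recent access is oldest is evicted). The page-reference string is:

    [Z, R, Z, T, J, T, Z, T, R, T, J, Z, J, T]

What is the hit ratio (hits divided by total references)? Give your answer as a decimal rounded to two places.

0.36

Z: fault, frames (Z)
R: fault, frames (Z R)
Z: hit
T: fault, evict R, frames (Z T)
J: fault, evict Z, frames (T J)
T: hit
Z: fault, evict J, frames (T Z)
T: hit
R: fault, evict Z, frames (T R)
T: hit
J: fault, evict R, frames (T J)
Z: fault, evict T, frames (J Z)
J: hit
T: fault, evict Z, frames (J T)
Hits: 5 of 14 references → 5/14 = 0.3571.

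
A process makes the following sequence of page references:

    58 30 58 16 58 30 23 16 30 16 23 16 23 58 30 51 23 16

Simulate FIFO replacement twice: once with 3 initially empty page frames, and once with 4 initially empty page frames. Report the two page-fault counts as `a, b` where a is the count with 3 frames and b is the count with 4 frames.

3 frames: F F . F . . F . . . . . . F F F F F → 9 faults.
4 frames: F F . F . . F . . . . . . . . F . . → 5 faults.
5 < 9: adding a frame reduced faults, as is typical.

9, 5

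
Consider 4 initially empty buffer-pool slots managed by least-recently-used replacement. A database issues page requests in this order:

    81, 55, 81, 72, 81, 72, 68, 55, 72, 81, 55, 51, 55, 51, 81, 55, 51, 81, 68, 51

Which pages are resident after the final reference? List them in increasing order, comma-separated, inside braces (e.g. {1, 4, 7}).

81 → miss, frames (81)
55 → miss, frames (81 55)
81 → hit
72 → miss, frames (55 81 72)
81 → hit
72 → hit
68 → miss, frames (55 81 72 68)
55 → hit
72 → hit
81 → hit
55 → hit
51 → miss, evict 68, frames (72 81 55 51)
55 → hit
51 → hit
81 → hit
55 → hit
51 → hit
81 → hit
68 → miss, evict 72, frames (55 51 81 68)
51 → hit

{51, 55, 68, 81}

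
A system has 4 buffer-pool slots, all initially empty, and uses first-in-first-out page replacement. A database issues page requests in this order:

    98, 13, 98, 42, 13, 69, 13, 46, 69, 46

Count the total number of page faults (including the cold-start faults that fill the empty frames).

5

98 -> fault, frames (98)
13 -> fault, frames (98 13)
98 -> hit
42 -> fault, frames (98 13 42)
13 -> hit
69 -> fault, frames (98 13 42 69)
13 -> hit
46 -> fault, evict 98, frames (13 42 69 46)
69 -> hit
46 -> hit
Page faults: 5.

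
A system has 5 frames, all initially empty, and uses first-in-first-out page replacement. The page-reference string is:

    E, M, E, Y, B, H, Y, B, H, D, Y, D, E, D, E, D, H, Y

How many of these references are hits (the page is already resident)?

E → fault, frames {E}
M → fault, frames {E,M}
E → hit
Y → fault, frames {E,M,Y}
B → fault, frames {E,M,Y,B}
H → fault, frames {E,M,Y,B,H}
Y → hit
B → hit
H → hit
D → fault, evict E, frames {M,Y,B,H,D}
Y → hit
D → hit
E → fault, evict M, frames {Y,B,H,D,E}
D → hit
E → hit
D → hit
H → hit
Y → hit
Hits: 11.

11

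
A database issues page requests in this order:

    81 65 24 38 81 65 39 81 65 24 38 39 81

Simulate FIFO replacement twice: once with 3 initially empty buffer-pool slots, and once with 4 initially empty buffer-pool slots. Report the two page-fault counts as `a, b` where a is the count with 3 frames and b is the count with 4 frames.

10, 11

3 frames: F F F F F F F . . F F . F → 10 faults.
4 frames: F F F F . . F F F F F F F → 11 faults.
11 > 10: adding a frame increased faults — Belady's anomaly.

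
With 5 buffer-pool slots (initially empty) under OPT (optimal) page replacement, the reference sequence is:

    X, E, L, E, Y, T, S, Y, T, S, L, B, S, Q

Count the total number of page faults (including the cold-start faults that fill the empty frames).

8

X: miss, frames (X)
E: miss, frames (X E)
L: miss, frames (X E L)
E: hit
Y: miss, frames (X E L Y)
T: miss, frames (X E L Y T)
S: miss, evict E, frames (X L Y T S)
Y: hit
T: hit
S: hit
L: hit
B: miss, evict T, frames (X L Y S B)
S: hit
Q: miss, evict B, frames (X L Y S Q)
Page faults: 8.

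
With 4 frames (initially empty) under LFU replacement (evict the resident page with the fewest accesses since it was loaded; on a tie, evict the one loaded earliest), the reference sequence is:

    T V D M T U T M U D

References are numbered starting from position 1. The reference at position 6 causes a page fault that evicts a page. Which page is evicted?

pos 1: T → miss, frames {T}
pos 2: V → miss, frames {T,V}
pos 3: D → miss, frames {T,V,D}
pos 4: M → miss, frames {T,V,D,M}
pos 5: T → hit
pos 6: U → miss, evict V, frames {T,D,M,U}
At position 6, page V is evicted.

V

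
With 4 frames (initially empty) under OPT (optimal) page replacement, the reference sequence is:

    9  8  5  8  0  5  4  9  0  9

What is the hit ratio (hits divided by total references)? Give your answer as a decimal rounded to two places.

9: miss, frames [9]
8: miss, frames [9, 8]
5: miss, frames [9, 8, 5]
8: hit
0: miss, frames [9, 8, 5, 0]
5: hit
4: miss, evict 5, frames [9, 8, 0, 4]
9: hit
0: hit
9: hit
Hits: 5 of 10 references → 5/10 = 0.5000.

0.50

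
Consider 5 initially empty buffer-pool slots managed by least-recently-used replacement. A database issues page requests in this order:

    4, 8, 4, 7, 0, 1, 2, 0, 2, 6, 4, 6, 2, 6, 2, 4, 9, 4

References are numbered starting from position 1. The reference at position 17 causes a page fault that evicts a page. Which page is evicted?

pos 1: 4 → miss, frames (4)
pos 2: 8 → miss, frames (4 8)
pos 3: 4 → hit
pos 4: 7 → miss, frames (8 4 7)
pos 5: 0 → miss, frames (8 4 7 0)
pos 6: 1 → miss, frames (8 4 7 0 1)
pos 7: 2 → miss, evict 8, frames (4 7 0 1 2)
pos 8: 0 → hit
pos 9: 2 → hit
pos 10: 6 → miss, evict 4, frames (7 1 0 2 6)
pos 11: 4 → miss, evict 7, frames (1 0 2 6 4)
pos 12: 6 → hit
pos 13: 2 → hit
pos 14: 6 → hit
pos 15: 2 → hit
pos 16: 4 → hit
pos 17: 9 → miss, evict 1, frames (0 6 2 4 9)
At position 17, page 1 is evicted.

1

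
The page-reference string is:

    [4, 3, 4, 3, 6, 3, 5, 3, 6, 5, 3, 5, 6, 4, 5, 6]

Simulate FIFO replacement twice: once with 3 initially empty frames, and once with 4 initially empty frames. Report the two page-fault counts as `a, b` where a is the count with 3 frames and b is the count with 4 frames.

5, 4

3 frames: F F . . F . F . . . . . . F . . → 5 faults.
4 frames: F F . . F . F . . . . . . . . . → 4 faults.
4 < 5: adding a frame reduced faults, as is typical.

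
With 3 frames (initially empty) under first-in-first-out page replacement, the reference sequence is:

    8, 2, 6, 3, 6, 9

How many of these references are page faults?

5

8 -> miss, frames [8]
2 -> miss, frames [8, 2]
6 -> miss, frames [8, 2, 6]
3 -> miss, evict 8, frames [2, 6, 3]
6 -> hit
9 -> miss, evict 2, frames [6, 3, 9]
Page faults: 5.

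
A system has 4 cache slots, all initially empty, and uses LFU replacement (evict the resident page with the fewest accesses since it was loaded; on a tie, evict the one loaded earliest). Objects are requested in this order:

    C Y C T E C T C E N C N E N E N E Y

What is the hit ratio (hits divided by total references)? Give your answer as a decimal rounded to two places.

0.67

C → miss, frames [C]
Y → miss, frames [C, Y]
C → hit
T → miss, frames [C, Y, T]
E → miss, frames [C, Y, T, E]
C → hit
T → hit
C → hit
E → hit
N → miss, evict Y, frames [C, T, E, N]
C → hit
N → hit
E → hit
N → hit
E → hit
N → hit
E → hit
Y → miss, evict T, frames [C, E, N, Y]
Hits: 12 of 18 references → 12/18 = 0.6667.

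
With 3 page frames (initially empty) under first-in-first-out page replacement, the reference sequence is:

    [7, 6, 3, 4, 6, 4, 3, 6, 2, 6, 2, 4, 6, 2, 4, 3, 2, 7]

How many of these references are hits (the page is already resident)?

10

7: miss, frames {7}
6: miss, frames {7,6}
3: miss, frames {7,6,3}
4: miss, evict 7, frames {6,3,4}
6: hit
4: hit
3: hit
6: hit
2: miss, evict 6, frames {3,4,2}
6: miss, evict 3, frames {4,2,6}
2: hit
4: hit
6: hit
2: hit
4: hit
3: miss, evict 4, frames {2,6,3}
2: hit
7: miss, evict 2, frames {6,3,7}
Hits: 10.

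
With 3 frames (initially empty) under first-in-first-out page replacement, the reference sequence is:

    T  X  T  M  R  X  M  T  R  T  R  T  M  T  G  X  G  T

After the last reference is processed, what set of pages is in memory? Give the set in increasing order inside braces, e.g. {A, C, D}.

T: fault, frames [T]
X: fault, frames [T, X]
T: hit
M: fault, frames [T, X, M]
R: fault, evict T, frames [X, M, R]
X: hit
M: hit
T: fault, evict X, frames [M, R, T]
R: hit
T: hit
R: hit
T: hit
M: hit
T: hit
G: fault, evict M, frames [R, T, G]
X: fault, evict R, frames [T, G, X]
G: hit
T: hit

{G, T, X}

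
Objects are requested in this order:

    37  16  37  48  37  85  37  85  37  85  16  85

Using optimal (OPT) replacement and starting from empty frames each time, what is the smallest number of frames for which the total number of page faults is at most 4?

3

f=1: 12 faults
f=2: 5 faults
f=3: 4 faults
f=4: 4 faults
Smallest f with faults ≤ 4 is 3.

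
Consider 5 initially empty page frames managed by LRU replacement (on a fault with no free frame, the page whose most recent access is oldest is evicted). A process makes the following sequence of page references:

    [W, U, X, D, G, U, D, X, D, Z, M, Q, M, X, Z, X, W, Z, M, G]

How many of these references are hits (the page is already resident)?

10

W: miss, frames (W)
U: miss, frames (W U)
X: miss, frames (W U X)
D: miss, frames (W U X D)
G: miss, frames (W U X D G)
U: hit
D: hit
X: hit
D: hit
Z: miss, evict W, frames (G U X D Z)
M: miss, evict G, frames (U X D Z M)
Q: miss, evict U, frames (X D Z M Q)
M: hit
X: hit
Z: hit
X: hit
W: miss, evict D, frames (Q M Z X W)
Z: hit
M: hit
G: miss, evict Q, frames (X W Z M G)
Hits: 10.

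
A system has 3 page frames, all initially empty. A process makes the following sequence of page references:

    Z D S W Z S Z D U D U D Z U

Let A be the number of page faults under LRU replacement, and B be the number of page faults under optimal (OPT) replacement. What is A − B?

1

Under LRU: F F F F F . . F F . . . . . → 7 faults.
Under OPT: F F F F . . . F F . . . . . → 6 faults.
A − B = 7 − 6 = 1.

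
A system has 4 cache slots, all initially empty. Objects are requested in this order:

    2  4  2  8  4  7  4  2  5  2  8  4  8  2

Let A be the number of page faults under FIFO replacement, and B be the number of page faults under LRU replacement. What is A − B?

2

Under FIFO: F F . F . F . . F F . F F . → 8 faults.
Under LRU: F F . F . F . . F . F . . . → 6 faults.
A − B = 8 − 6 = 2.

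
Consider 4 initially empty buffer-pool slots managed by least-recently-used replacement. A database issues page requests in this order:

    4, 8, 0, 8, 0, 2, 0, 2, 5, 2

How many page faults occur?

4: miss, frames [4]
8: miss, frames [4, 8]
0: miss, frames [4, 8, 0]
8: hit
0: hit
2: miss, frames [4, 8, 0, 2]
0: hit
2: hit
5: miss, evict 4, frames [8, 0, 2, 5]
2: hit
Page faults: 5.

5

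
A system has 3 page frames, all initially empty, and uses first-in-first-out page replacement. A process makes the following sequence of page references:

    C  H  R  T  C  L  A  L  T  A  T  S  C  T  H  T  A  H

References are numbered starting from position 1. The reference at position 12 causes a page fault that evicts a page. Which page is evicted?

L

pos 1: C: miss, frames (C)
pos 2: H: miss, frames (C H)
pos 3: R: miss, frames (C H R)
pos 4: T: miss, evict C, frames (H R T)
pos 5: C: miss, evict H, frames (R T C)
pos 6: L: miss, evict R, frames (T C L)
pos 7: A: miss, evict T, frames (C L A)
pos 8: L: hit
pos 9: T: miss, evict C, frames (L A T)
pos 10: A: hit
pos 11: T: hit
pos 12: S: miss, evict L, frames (A T S)
At position 12, page L is evicted.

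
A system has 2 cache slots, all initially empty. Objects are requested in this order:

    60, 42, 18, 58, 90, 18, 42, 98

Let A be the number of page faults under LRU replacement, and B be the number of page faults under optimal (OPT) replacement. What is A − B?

1

Under LRU: F F F F F F F F → 8 faults.
Under OPT: F F F F F . F F → 7 faults.
A − B = 8 − 7 = 1.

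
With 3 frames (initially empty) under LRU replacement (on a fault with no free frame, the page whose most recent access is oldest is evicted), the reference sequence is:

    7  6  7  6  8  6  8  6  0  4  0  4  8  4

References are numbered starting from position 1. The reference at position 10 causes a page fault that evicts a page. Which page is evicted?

8

pos 1: 7 → fault, frames (7)
pos 2: 6 → fault, frames (7 6)
pos 3: 7 → hit
pos 4: 6 → hit
pos 5: 8 → fault, frames (7 6 8)
pos 6: 6 → hit
pos 7: 8 → hit
pos 8: 6 → hit
pos 9: 0 → fault, evict 7, frames (8 6 0)
pos 10: 4 → fault, evict 8, frames (6 0 4)
At position 10, page 8 is evicted.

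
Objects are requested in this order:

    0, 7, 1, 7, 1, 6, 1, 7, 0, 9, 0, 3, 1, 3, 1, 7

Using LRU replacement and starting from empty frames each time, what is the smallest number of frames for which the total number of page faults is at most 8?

f=1: 16 faults
f=2: 10 faults
f=3: 9 faults
f=4: 8 faults
f=5: 6 faults
f=6: 6 faults
Smallest f with faults ≤ 8 is 4.

4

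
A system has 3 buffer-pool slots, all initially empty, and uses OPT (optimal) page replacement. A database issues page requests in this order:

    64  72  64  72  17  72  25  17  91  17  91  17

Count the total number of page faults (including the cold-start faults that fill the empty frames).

64 → fault, frames (64)
72 → fault, frames (64 72)
64 → hit
72 → hit
17 → fault, frames (64 72 17)
72 → hit
25 → fault, evict 72, frames (64 17 25)
17 → hit
91 → fault, evict 25, frames (64 17 91)
17 → hit
91 → hit
17 → hit
Page faults: 5.

5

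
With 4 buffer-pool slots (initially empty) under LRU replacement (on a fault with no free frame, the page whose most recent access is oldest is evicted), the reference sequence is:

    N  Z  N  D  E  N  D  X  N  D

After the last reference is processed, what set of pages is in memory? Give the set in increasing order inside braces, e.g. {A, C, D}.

{D, E, N, X}

N: miss, frames (N)
Z: miss, frames (N Z)
N: hit
D: miss, frames (Z N D)
E: miss, frames (Z N D E)
N: hit
D: hit
X: miss, evict Z, frames (E N D X)
N: hit
D: hit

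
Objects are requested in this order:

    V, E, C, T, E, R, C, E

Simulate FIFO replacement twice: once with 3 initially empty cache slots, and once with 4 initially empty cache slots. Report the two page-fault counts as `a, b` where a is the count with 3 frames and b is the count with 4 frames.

6, 5

3 frames: F F F F . F . F → 6 faults.
4 frames: F F F F . F . . → 5 faults.
5 < 6: adding a frame reduced faults, as is typical.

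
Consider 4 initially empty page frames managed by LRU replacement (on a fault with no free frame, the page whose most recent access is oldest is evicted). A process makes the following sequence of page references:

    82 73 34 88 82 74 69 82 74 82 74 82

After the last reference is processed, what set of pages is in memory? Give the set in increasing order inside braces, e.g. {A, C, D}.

{69, 74, 82, 88}

82: miss, frames (82)
73: miss, frames (82 73)
34: miss, frames (82 73 34)
88: miss, frames (82 73 34 88)
82: hit
74: miss, evict 73, frames (34 88 82 74)
69: miss, evict 34, frames (88 82 74 69)
82: hit
74: hit
82: hit
74: hit
82: hit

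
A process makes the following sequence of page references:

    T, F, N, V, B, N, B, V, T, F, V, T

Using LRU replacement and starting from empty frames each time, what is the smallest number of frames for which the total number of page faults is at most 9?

f=1: 12 faults
f=2: 11 faults
f=3: 7 faults
f=4: 7 faults
f=5: 5 faults
Smallest f with faults ≤ 9 is 3.

3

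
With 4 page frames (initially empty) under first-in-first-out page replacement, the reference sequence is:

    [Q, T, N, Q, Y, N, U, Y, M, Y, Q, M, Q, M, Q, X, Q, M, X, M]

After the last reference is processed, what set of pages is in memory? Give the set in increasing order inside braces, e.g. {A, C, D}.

Q → fault, frames {Q}
T → fault, frames {Q,T}
N → fault, frames {Q,T,N}
Q → hit
Y → fault, frames {Q,T,N,Y}
N → hit
U → fault, evict Q, frames {T,N,Y,U}
Y → hit
M → fault, evict T, frames {N,Y,U,M}
Y → hit
Q → fault, evict N, frames {Y,U,M,Q}
M → hit
Q → hit
M → hit
Q → hit
X → fault, evict Y, frames {U,M,Q,X}
Q → hit
M → hit
X → hit
M → hit

{M, Q, U, X}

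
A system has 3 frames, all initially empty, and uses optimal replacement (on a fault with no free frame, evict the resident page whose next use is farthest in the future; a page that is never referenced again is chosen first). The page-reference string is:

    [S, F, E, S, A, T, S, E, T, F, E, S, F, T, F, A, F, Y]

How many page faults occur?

S → fault, frames (S)
F → fault, frames (S F)
E → fault, frames (S F E)
S → hit
A → fault, evict F, frames (S E A)
T → fault, evict A, frames (S E T)
S → hit
E → hit
T → hit
F → fault, evict T, frames (S E F)
E → hit
S → hit
F → hit
T → fault, evict E, frames (S F T)
F → hit
A → fault, evict T, frames (S F A)
F → hit
Y → fault, evict A, frames (S F Y)
Page faults: 9.

9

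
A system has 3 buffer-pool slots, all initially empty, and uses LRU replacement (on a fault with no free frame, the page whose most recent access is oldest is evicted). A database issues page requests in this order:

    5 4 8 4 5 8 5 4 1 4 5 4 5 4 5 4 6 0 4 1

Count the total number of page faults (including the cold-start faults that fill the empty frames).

7

5 -> miss, frames {5}
4 -> miss, frames {5,4}
8 -> miss, frames {5,4,8}
4 -> hit
5 -> hit
8 -> hit
5 -> hit
4 -> hit
1 -> miss, evict 8, frames {5,4,1}
4 -> hit
5 -> hit
4 -> hit
5 -> hit
4 -> hit
5 -> hit
4 -> hit
6 -> miss, evict 1, frames {5,4,6}
0 -> miss, evict 5, frames {4,6,0}
4 -> hit
1 -> miss, evict 6, frames {0,4,1}
Page faults: 7.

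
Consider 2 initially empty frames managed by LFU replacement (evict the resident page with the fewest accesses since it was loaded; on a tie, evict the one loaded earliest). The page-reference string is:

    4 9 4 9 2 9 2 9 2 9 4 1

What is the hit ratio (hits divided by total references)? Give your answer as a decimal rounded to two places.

4 → miss, frames [4]
9 → miss, frames [4, 9]
4 → hit
9 → hit
2 → miss, evict 4, frames [9, 2]
9 → hit
2 → hit
9 → hit
2 → hit
9 → hit
4 → miss, evict 2, frames [9, 4]
1 → miss, evict 4, frames [9, 1]
Hits: 7 of 12 references → 7/12 = 0.5833.

0.58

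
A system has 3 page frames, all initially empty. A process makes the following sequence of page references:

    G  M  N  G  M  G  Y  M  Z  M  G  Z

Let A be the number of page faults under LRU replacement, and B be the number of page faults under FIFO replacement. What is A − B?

-1

Under LRU: F F F . . . F . F . F . → 6 faults.
Under FIFO: F F F . . . F . F F F . → 7 faults.
A − B = 6 − 7 = -1.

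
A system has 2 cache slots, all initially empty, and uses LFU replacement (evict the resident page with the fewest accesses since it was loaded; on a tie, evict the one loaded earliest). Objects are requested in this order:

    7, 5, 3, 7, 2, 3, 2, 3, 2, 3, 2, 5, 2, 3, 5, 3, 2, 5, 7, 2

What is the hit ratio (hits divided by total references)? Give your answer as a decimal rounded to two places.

0.40

7: fault, frames (7)
5: fault, frames (7 5)
3: fault, evict 7, frames (5 3)
7: fault, evict 5, frames (3 7)
2: fault, evict 3, frames (7 2)
3: fault, evict 7, frames (2 3)
2: hit
3: hit
2: hit
3: hit
2: hit
5: fault, evict 3, frames (2 5)
2: hit
3: fault, evict 5, frames (2 3)
5: fault, evict 3, frames (2 5)
3: fault, evict 5, frames (2 3)
2: hit
5: fault, evict 3, frames (2 5)
7: fault, evict 5, frames (2 7)
2: hit
Hits: 8 of 20 references → 8/20 = 0.4000.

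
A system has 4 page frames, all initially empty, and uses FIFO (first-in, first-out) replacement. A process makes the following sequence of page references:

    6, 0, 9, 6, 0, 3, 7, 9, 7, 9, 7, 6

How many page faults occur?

6

6: fault, frames {6}
0: fault, frames {6,0}
9: fault, frames {6,0,9}
6: hit
0: hit
3: fault, frames {6,0,9,3}
7: fault, evict 6, frames {0,9,3,7}
9: hit
7: hit
9: hit
7: hit
6: fault, evict 0, frames {9,3,7,6}
Page faults: 6.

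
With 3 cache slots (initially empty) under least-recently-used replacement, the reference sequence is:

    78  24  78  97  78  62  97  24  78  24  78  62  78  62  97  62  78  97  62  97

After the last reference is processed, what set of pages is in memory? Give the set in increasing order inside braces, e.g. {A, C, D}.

78 -> miss, frames (78)
24 -> miss, frames (78 24)
78 -> hit
97 -> miss, frames (24 78 97)
78 -> hit
62 -> miss, evict 24, frames (97 78 62)
97 -> hit
24 -> miss, evict 78, frames (62 97 24)
78 -> miss, evict 62, frames (97 24 78)
24 -> hit
78 -> hit
62 -> miss, evict 97, frames (24 78 62)
78 -> hit
62 -> hit
97 -> miss, evict 24, frames (78 62 97)
62 -> hit
78 -> hit
97 -> hit
62 -> hit
97 -> hit

{62, 78, 97}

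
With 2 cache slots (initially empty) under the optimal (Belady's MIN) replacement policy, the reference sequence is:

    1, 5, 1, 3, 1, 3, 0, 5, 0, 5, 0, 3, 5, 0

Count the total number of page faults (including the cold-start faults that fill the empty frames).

7

1: miss, frames (1)
5: miss, frames (1 5)
1: hit
3: miss, evict 5, frames (1 3)
1: hit
3: hit
0: miss, evict 1, frames (3 0)
5: miss, evict 3, frames (0 5)
0: hit
5: hit
0: hit
3: miss, evict 0, frames (5 3)
5: hit
0: miss, evict 3, frames (5 0)
Page faults: 7.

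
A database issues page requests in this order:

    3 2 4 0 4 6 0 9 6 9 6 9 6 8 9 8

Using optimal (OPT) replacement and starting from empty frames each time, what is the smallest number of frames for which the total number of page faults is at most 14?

f=1: 16 faults
f=2: 7 faults
f=3: 7 faults
f=4: 7 faults
f=5: 7 faults
f=6: 7 faults
f=7: 7 faults
Smallest f with faults ≤ 14 is 2.

2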